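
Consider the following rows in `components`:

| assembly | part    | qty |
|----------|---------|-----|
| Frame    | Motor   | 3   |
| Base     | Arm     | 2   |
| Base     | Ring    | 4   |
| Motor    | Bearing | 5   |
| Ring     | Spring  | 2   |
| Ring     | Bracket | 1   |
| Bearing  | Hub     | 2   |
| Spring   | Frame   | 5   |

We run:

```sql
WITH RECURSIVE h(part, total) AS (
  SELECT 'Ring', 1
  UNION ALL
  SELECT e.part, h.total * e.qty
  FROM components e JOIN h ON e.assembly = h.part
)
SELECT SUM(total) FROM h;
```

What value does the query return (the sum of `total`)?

494

Base: (Ring, total=1).
Iteration 1: components of {Ring} -> Bracket = 1*1 = 1, Spring = 1*2 = 2.
Iteration 2: components of {Bracket,Spring} -> Frame = 2*5 = 10.
Iteration 3: components of {Frame} -> Motor = 10*3 = 30.
Iteration 4: components of {Motor} -> Bearing = 30*5 = 150.
Iteration 5: components of {Bearing} -> Hub = 150*2 = 300.
Iteration 6: no further components; recursion stops.
SUM(total) = 1 + 1 + 2 + 10 + 30 + 150 + 300 = 494.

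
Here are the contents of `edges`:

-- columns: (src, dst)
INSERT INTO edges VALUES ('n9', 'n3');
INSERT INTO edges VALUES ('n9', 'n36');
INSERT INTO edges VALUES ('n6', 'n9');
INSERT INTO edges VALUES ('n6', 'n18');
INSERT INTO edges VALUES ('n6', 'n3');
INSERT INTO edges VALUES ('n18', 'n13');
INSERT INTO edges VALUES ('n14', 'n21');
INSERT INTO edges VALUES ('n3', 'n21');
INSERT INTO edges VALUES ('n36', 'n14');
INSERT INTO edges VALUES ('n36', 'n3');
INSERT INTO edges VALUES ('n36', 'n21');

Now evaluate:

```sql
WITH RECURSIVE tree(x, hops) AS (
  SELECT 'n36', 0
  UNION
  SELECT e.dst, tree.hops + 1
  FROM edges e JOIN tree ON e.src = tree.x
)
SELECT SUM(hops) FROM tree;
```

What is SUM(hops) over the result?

Base: (n36, hops=0).
Iteration 1: edges from {n36} -> (n14, hops=1), (n21, hops=1), (n3, hops=1).
Iteration 2: edges from {n14,n21,n3} -> (n21, hops=2). [UNION drops 1 duplicate row(s)]
Iteration 3: no outgoing edges from {n21}; recursion stops.
SUM(hops) = 0 + 1 + 1 + 1 + 2 = 5.

5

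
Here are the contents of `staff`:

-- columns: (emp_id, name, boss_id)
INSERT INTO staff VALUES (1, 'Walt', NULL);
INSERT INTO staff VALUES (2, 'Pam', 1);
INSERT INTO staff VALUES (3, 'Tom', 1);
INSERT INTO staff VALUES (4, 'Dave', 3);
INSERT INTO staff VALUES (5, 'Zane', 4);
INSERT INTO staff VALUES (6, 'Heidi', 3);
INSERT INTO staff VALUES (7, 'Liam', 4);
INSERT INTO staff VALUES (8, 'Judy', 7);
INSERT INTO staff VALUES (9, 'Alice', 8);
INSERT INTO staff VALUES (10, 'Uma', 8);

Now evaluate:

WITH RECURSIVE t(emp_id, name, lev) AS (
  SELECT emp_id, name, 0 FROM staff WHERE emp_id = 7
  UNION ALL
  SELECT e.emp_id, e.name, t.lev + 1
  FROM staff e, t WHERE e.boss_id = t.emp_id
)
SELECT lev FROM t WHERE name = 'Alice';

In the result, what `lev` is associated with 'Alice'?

2

Base: emp_id=7 (Liam) at lev 0.
Iteration 1: rows with boss_id in {7} -> Judy (id 8, lev 1).
Iteration 2: rows with boss_id in {8} -> Alice (id 9, lev 2), Uma (id 10, lev 2).
Iteration 3: no rows with boss_id in {9,10}; recursion stops.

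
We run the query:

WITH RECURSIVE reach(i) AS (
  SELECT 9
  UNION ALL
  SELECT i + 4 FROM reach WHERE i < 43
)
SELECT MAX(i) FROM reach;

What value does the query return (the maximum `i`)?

45

Base: i=9.
Iteration 1: 9 < 43 holds -> i = 9 + 4 = 13.
Iteration 2: 13 < 43 holds -> i = 13 + 4 = 17.
Iteration 3: 17 < 43 holds -> i = 17 + 4 = 21.
Iteration 4: 21 < 43 holds -> i = 21 + 4 = 25.
Iteration 5: 25 < 43 holds -> i = 25 + 4 = 29.
Iteration 6: 29 < 43 holds -> i = 29 + 4 = 33.
Iteration 7: 33 < 43 holds -> i = 33 + 4 = 37.
Iteration 8: 37 < 43 holds -> i = 37 + 4 = 41.
Iteration 9: 41 < 43 holds -> i = 41 + 4 = 45.
Iteration 10: 45 < 43 fails; recursion stops.
i values: 9, 13, 17, 21, 25, 29, 33, 37, 41, 45; the maximum is 45.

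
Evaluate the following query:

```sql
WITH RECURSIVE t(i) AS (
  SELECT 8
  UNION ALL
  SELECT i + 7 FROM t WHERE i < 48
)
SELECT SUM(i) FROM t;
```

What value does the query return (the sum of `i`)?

203

Base: i=8.
Iteration 1: 8 < 48 holds -> i = 8 + 7 = 15.
Iteration 2: 15 < 48 holds -> i = 15 + 7 = 22.
Iteration 3: 22 < 48 holds -> i = 22 + 7 = 29.
Iteration 4: 29 < 48 holds -> i = 29 + 7 = 36.
Iteration 5: 36 < 48 holds -> i = 36 + 7 = 43.
Iteration 6: 43 < 48 holds -> i = 43 + 7 = 50.
Iteration 7: 50 < 48 fails; recursion stops.
SUM(i) = 8 + 15 + 22 + 29 + 36 + 43 + 50 = 203.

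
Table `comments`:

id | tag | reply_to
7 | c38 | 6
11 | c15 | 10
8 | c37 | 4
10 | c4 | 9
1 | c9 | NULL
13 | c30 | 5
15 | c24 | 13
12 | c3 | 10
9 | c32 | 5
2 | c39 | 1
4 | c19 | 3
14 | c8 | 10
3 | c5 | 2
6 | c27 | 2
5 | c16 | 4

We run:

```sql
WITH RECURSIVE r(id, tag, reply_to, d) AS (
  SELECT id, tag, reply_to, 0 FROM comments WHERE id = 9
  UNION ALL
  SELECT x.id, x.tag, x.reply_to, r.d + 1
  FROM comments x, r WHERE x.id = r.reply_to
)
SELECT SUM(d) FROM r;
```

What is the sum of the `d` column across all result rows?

15

Base: id=9 (c32), reply_to=5, d 0.
Iteration 1: join on id=5 -> c16 (id 5, reply_to=4, d 1).
Iteration 2: join on id=4 -> c19 (id 4, reply_to=3, d 2).
Iteration 3: join on id=3 -> c5 (id 3, reply_to=2, d 3).
Iteration 4: join on id=2 -> c39 (id 2, reply_to=1, d 4).
Iteration 5: join on id=1 -> c9 (id 1, reply_to=NULL, d 5).
Iteration 6: reply_to is NULL; no match; recursion stops.
SUM(d) = 0 + 1 + 2 + 3 + 4 + 5 = 15.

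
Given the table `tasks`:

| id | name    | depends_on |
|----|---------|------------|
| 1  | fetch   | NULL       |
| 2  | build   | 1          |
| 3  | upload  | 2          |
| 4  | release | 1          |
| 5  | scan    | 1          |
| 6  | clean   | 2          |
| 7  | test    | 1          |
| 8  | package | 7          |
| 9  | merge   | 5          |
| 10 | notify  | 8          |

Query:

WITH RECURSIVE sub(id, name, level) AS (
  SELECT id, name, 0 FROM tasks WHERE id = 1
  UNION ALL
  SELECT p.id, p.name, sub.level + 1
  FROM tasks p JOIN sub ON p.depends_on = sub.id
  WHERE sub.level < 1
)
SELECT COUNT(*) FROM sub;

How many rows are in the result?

5

Base: id=1 (fetch) at level 0.
Iteration 1: rows with depends_on in {1} -> build (id 2, level 1), release (id 4, level 1), scan (id 5, level 1), test (id 7, level 1).
Iteration 2: level < 1 fails for all current rows; recursion stops.
Total rows emitted: 5.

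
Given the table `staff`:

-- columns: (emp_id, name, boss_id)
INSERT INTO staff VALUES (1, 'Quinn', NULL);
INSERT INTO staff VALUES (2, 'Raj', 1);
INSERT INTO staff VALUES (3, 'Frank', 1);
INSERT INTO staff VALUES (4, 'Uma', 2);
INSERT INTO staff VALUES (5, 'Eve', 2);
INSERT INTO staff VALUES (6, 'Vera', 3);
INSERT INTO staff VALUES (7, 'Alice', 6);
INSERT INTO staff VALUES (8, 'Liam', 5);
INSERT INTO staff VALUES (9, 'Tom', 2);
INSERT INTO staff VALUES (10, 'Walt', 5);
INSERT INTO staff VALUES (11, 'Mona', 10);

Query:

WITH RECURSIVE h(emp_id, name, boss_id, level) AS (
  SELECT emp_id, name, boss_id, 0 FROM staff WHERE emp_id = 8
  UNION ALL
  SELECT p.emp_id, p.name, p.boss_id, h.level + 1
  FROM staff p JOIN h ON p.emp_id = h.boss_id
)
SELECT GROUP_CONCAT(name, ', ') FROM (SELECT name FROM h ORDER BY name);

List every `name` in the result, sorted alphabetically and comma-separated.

Eve, Liam, Quinn, Raj

Base: emp_id=8 (Liam), boss_id=5, level 0.
Iteration 1: join on emp_id=5 -> Eve (id 5, boss_id=2, level 1).
Iteration 2: join on emp_id=2 -> Raj (id 2, boss_id=1, level 2).
Iteration 3: join on emp_id=1 -> Quinn (id 1, boss_id=NULL, level 3).
Iteration 4: boss_id is NULL; no match; recursion stops.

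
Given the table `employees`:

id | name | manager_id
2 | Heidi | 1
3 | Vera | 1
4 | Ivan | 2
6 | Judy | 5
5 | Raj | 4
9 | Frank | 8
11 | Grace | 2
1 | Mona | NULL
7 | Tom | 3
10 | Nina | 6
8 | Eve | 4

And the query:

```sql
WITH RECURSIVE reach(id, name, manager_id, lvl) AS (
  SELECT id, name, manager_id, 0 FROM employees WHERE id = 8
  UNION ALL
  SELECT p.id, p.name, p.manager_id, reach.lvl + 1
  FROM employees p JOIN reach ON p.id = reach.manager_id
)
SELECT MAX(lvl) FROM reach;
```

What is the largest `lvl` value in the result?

Base: id=8 (Eve), manager_id=4, lvl 0.
Iteration 1: join on id=4 -> Ivan (id 4, manager_id=2, lvl 1).
Iteration 2: join on id=2 -> Heidi (id 2, manager_id=1, lvl 2).
Iteration 3: join on id=1 -> Mona (id 1, manager_id=NULL, lvl 3).
Iteration 4: manager_id is NULL; no match; recursion stops.
lvl values: 0, 1, 2, 3; the maximum is 3.

3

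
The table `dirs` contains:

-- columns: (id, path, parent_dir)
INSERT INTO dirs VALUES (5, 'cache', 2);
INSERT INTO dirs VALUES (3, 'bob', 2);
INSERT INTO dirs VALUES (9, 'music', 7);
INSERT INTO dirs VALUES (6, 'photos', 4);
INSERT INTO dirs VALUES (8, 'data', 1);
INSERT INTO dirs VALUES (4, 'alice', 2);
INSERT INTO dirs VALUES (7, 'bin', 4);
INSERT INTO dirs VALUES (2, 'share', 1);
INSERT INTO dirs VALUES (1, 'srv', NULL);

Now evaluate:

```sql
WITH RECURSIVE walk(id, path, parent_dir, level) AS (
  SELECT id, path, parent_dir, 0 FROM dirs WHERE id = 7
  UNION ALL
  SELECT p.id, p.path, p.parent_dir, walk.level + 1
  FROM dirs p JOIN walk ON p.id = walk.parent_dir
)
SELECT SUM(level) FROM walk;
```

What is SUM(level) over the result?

Base: id=7 (bin), parent_dir=4, level 0.
Iteration 1: join on id=4 -> alice (id 4, parent_dir=2, level 1).
Iteration 2: join on id=2 -> share (id 2, parent_dir=1, level 2).
Iteration 3: join on id=1 -> srv (id 1, parent_dir=NULL, level 3).
Iteration 4: parent_dir is NULL; no match; recursion stops.
SUM(level) = 0 + 1 + 2 + 3 = 6.

6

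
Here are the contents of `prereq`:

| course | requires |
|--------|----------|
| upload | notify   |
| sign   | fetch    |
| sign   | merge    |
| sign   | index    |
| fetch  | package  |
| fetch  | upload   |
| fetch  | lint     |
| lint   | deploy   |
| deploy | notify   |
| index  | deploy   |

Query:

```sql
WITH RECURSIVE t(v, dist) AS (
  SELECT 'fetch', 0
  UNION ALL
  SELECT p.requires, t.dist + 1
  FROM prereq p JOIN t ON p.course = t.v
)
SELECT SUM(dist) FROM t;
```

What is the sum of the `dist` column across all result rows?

10

Base: (fetch, dist=0).
Iteration 1: edges from {fetch} -> (lint, dist=1), (package, dist=1), (upload, dist=1).
Iteration 2: edges from {lint,package,upload} -> (deploy, dist=2), (notify, dist=2).
Iteration 3: edges from {deploy,notify} -> (notify, dist=3).
Iteration 4: no outgoing edges from {notify}; recursion stops.
SUM(dist) = 0 + 1 + 1 + 1 + 2 + 2 + 3 = 10.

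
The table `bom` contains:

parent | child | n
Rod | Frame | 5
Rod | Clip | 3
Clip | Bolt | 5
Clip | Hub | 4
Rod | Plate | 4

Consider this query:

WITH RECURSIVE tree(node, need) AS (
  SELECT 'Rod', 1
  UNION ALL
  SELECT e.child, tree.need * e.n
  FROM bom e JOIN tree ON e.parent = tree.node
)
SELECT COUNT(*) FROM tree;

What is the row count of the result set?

6

Base: (Rod, need=1).
Iteration 1: components of {Rod} -> Clip = 1*3 = 3, Frame = 1*5 = 5, Plate = 1*4 = 4.
Iteration 2: components of {Clip,Frame,Plate} -> Bolt = 3*5 = 15, Hub = 3*4 = 12.
Iteration 3: no further components; recursion stops.
Total rows emitted: 6.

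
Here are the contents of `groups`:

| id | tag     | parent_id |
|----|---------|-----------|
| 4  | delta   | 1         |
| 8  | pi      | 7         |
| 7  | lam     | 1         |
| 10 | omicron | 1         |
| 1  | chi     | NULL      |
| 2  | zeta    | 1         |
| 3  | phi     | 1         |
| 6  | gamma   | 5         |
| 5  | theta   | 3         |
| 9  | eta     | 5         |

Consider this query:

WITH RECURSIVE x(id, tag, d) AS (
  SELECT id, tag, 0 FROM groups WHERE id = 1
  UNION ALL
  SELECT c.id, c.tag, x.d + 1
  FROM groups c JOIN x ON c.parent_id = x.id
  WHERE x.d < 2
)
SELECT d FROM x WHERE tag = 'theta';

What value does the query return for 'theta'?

2

Base: id=1 (chi) at d 0.
Iteration 1: rows with parent_id in {1} -> zeta (id 2, d 1), phi (id 3, d 1), delta (id 4, d 1), lam (id 7, d 1), omicron (id 10, d 1).
Iteration 2: rows with parent_id in {2,3,4,7,10} -> theta (id 5, d 2), pi (id 8, d 2).
Iteration 3: d < 2 fails for all current rows; recursion stops.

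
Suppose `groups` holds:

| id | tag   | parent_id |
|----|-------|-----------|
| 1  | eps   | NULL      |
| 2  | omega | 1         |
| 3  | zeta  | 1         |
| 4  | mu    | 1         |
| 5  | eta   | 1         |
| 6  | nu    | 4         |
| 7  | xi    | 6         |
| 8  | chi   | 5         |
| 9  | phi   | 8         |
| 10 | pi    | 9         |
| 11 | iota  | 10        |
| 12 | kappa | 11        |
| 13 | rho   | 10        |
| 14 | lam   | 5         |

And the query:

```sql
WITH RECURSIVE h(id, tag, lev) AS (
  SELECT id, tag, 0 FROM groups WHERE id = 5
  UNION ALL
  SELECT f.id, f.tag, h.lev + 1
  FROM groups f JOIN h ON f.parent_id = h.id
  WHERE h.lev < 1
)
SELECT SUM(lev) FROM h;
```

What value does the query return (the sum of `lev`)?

2

Base: id=5 (eta) at lev 0.
Iteration 1: rows with parent_id in {5} -> chi (id 8, lev 1), lam (id 14, lev 1).
Iteration 2: lev < 1 fails for all current rows; recursion stops.
SUM(lev) = 0 + 1 + 1 = 2.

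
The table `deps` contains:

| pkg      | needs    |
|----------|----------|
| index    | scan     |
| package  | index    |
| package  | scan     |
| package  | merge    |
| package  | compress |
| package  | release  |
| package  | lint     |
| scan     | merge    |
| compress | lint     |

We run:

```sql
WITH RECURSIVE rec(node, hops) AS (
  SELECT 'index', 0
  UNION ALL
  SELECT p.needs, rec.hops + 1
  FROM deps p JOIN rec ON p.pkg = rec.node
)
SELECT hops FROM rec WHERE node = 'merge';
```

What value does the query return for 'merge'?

Base: (index, hops=0).
Iteration 1: edges from {index} -> (scan, hops=1).
Iteration 2: edges from {scan} -> (merge, hops=2).
Iteration 3: no outgoing edges from {merge}; recursion stops.

2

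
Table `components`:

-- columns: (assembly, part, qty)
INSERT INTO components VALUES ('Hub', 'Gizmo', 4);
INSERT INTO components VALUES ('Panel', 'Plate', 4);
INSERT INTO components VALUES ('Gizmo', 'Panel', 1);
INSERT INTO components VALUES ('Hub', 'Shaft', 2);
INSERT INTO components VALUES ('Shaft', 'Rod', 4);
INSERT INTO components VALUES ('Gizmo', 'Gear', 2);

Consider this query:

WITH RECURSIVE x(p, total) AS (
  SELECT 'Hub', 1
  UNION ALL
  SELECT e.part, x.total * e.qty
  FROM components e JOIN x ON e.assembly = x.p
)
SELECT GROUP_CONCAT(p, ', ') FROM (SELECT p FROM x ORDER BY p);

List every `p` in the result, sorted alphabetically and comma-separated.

Gear, Gizmo, Hub, Panel, Plate, Rod, Shaft

Base: (Hub, total=1).
Iteration 1: components of {Hub} -> Gizmo = 1*4 = 4, Shaft = 1*2 = 2.
Iteration 2: components of {Gizmo,Shaft} -> Gear = 4*2 = 8, Panel = 4*1 = 4, Rod = 2*4 = 8.
Iteration 3: components of {Gear,Panel,Rod} -> Plate = 4*4 = 16.
Iteration 4: no further components; recursion stops.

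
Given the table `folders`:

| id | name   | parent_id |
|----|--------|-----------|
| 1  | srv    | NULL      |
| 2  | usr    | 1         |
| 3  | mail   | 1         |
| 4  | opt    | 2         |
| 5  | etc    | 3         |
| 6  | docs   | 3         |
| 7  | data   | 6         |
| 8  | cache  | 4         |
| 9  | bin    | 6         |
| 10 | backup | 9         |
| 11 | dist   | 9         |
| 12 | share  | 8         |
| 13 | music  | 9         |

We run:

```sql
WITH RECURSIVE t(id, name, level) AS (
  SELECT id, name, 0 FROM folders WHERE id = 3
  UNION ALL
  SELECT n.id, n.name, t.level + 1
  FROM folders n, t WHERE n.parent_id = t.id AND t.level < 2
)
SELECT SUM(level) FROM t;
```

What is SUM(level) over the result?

Base: id=3 (mail) at level 0.
Iteration 1: rows with parent_id in {3} -> etc (id 5, level 1), docs (id 6, level 1).
Iteration 2: rows with parent_id in {5,6} -> data (id 7, level 2), bin (id 9, level 2).
Iteration 3: level < 2 fails for all current rows; recursion stops.
SUM(level) = 0 + 1 + 1 + 2 + 2 = 6.

6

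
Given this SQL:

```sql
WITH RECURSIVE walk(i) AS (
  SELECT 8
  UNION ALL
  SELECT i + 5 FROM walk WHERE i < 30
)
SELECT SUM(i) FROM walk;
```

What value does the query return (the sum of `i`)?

123

Base: i=8.
Iteration 1: 8 < 30 holds -> i = 8 + 5 = 13.
Iteration 2: 13 < 30 holds -> i = 13 + 5 = 18.
Iteration 3: 18 < 30 holds -> i = 18 + 5 = 23.
Iteration 4: 23 < 30 holds -> i = 23 + 5 = 28.
Iteration 5: 28 < 30 holds -> i = 28 + 5 = 33.
Iteration 6: 33 < 30 fails; recursion stops.
SUM(i) = 8 + 13 + 18 + 23 + 28 + 33 = 123.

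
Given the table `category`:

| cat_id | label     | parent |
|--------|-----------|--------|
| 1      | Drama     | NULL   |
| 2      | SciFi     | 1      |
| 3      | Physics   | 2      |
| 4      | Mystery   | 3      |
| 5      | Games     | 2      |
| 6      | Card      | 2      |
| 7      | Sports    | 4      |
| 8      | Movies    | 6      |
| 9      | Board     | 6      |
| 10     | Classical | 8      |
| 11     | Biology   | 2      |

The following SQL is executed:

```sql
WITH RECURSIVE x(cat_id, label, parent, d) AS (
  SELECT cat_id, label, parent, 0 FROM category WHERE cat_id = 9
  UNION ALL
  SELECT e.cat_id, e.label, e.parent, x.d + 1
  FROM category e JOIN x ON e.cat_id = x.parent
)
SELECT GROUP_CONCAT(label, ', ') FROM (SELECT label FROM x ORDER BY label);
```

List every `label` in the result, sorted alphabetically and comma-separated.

Base: cat_id=9 (Board), parent=6, d 0.
Iteration 1: join on cat_id=6 -> Card (id 6, parent=2, d 1).
Iteration 2: join on cat_id=2 -> SciFi (id 2, parent=1, d 2).
Iteration 3: join on cat_id=1 -> Drama (id 1, parent=NULL, d 3).
Iteration 4: parent is NULL; no match; recursion stops.

Board, Card, Drama, SciFi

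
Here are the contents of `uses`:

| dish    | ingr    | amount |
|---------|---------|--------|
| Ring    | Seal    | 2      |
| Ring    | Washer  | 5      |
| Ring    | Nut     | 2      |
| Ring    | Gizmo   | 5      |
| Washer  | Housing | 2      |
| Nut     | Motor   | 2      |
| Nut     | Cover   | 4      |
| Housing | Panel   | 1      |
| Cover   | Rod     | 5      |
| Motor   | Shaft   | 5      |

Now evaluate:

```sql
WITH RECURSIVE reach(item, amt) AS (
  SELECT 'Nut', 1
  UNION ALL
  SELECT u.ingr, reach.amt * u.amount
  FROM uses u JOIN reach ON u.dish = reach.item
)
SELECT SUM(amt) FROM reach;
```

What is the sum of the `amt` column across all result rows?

37

Base: (Nut, amt=1).
Iteration 1: components of {Nut} -> Cover = 1*4 = 4, Motor = 1*2 = 2.
Iteration 2: components of {Cover,Motor} -> Rod = 4*5 = 20, Shaft = 2*5 = 10.
Iteration 3: no further components; recursion stops.
SUM(amt) = 1 + 2 + 4 + 10 + 20 = 37.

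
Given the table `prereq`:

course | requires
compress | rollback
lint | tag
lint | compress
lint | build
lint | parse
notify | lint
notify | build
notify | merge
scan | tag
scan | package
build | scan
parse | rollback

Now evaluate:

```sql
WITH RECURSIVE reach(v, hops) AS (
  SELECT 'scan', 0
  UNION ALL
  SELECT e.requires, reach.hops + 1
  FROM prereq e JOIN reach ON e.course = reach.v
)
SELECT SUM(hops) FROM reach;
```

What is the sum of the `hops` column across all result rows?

Base: (scan, hops=0).
Iteration 1: edges from {scan} -> (package, hops=1), (tag, hops=1).
Iteration 2: no outgoing edges from {package,tag}; recursion stops.
SUM(hops) = 0 + 1 + 1 = 2.

2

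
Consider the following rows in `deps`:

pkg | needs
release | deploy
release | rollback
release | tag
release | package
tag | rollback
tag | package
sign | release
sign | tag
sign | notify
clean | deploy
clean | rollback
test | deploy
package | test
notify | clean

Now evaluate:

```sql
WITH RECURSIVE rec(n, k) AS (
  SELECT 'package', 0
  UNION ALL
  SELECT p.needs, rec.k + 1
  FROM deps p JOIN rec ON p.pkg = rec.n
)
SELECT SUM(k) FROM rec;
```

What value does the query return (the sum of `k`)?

Base: (package, k=0).
Iteration 1: edges from {package} -> (test, k=1).
Iteration 2: edges from {test} -> (deploy, k=2).
Iteration 3: no outgoing edges from {deploy}; recursion stops.
SUM(k) = 0 + 1 + 2 = 3.

3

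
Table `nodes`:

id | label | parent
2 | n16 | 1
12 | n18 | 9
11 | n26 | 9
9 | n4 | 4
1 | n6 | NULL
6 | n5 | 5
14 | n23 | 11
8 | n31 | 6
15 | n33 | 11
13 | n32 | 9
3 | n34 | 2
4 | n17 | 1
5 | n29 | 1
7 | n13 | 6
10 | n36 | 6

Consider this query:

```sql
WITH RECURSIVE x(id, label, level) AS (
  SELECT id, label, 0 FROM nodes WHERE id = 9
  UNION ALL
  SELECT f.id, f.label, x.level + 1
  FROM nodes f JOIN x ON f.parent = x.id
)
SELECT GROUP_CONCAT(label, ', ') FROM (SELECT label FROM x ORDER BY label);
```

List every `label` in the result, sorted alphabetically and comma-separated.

Base: id=9 (n4) at level 0.
Iteration 1: rows with parent in {9} -> n26 (id 11, level 1), n18 (id 12, level 1), n32 (id 13, level 1).
Iteration 2: rows with parent in {11,12,13} -> n23 (id 14, level 2), n33 (id 15, level 2).
Iteration 3: no rows with parent in {14,15}; recursion stops.

n18, n23, n26, n32, n33, n4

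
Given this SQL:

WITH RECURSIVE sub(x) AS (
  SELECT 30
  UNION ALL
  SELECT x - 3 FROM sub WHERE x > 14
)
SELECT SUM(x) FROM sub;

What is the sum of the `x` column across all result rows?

Base: x=30.
Iteration 1: 30 > 14 holds -> x = 30 - 3 = 27.
Iteration 2: 27 > 14 holds -> x = 27 - 3 = 24.
Iteration 3: 24 > 14 holds -> x = 24 - 3 = 21.
Iteration 4: 21 > 14 holds -> x = 21 - 3 = 18.
Iteration 5: 18 > 14 holds -> x = 18 - 3 = 15.
Iteration 6: 15 > 14 holds -> x = 15 - 3 = 12.
Iteration 7: 12 > 14 fails; recursion stops.
SUM(x) = 30 + 27 + 24 + 21 + 18 + 15 + 12 = 147.

147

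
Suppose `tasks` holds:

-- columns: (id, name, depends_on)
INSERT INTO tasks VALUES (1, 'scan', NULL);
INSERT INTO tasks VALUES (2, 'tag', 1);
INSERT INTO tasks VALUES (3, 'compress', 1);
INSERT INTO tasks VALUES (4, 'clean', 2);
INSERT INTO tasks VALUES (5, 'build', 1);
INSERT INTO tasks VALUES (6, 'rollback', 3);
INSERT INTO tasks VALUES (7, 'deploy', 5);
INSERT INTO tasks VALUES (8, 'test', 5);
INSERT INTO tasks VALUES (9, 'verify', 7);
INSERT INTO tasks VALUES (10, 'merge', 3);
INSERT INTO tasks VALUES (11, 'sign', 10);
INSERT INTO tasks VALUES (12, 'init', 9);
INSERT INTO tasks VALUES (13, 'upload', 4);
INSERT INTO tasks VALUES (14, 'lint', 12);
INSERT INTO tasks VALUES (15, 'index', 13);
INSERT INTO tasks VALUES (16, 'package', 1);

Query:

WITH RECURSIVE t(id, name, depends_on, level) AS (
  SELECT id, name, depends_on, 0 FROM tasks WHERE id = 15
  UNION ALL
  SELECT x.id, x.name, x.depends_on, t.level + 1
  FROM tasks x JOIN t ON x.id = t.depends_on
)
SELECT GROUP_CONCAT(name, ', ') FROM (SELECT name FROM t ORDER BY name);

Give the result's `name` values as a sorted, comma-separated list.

Base: id=15 (index), depends_on=13, level 0.
Iteration 1: join on id=13 -> upload (id 13, depends_on=4, level 1).
Iteration 2: join on id=4 -> clean (id 4, depends_on=2, level 2).
Iteration 3: join on id=2 -> tag (id 2, depends_on=1, level 3).
Iteration 4: join on id=1 -> scan (id 1, depends_on=NULL, level 4).
Iteration 5: depends_on is NULL; no match; recursion stops.

clean, index, scan, tag, upload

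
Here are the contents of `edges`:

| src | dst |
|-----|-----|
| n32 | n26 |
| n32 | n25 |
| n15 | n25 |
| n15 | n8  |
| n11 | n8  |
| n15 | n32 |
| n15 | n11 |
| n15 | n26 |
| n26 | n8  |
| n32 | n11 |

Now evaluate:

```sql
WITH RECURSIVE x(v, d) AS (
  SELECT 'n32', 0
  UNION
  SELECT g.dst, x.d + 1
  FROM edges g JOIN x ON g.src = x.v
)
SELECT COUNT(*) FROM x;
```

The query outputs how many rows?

Base: (n32, d=0).
Iteration 1: edges from {n32} -> (n11, d=1), (n25, d=1), (n26, d=1).
Iteration 2: edges from {n11,n25,n26} -> (n8, d=2). [UNION drops 1 duplicate row(s)]
Iteration 3: no outgoing edges from {n8}; recursion stops.
Total rows emitted: 5.

5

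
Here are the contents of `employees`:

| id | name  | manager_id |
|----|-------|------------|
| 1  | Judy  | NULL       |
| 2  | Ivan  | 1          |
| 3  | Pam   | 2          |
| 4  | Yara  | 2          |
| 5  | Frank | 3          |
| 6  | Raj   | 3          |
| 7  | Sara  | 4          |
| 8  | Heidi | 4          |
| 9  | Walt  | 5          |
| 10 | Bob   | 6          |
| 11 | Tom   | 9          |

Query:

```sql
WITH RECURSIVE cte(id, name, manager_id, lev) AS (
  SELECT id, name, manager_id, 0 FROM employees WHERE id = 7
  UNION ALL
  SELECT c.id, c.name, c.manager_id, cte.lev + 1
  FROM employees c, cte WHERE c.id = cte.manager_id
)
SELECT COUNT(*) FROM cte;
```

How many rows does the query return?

Base: id=7 (Sara), manager_id=4, lev 0.
Iteration 1: join on id=4 -> Yara (id 4, manager_id=2, lev 1).
Iteration 2: join on id=2 -> Ivan (id 2, manager_id=1, lev 2).
Iteration 3: join on id=1 -> Judy (id 1, manager_id=NULL, lev 3).
Iteration 4: manager_id is NULL; no match; recursion stops.
Total rows emitted: 4.

4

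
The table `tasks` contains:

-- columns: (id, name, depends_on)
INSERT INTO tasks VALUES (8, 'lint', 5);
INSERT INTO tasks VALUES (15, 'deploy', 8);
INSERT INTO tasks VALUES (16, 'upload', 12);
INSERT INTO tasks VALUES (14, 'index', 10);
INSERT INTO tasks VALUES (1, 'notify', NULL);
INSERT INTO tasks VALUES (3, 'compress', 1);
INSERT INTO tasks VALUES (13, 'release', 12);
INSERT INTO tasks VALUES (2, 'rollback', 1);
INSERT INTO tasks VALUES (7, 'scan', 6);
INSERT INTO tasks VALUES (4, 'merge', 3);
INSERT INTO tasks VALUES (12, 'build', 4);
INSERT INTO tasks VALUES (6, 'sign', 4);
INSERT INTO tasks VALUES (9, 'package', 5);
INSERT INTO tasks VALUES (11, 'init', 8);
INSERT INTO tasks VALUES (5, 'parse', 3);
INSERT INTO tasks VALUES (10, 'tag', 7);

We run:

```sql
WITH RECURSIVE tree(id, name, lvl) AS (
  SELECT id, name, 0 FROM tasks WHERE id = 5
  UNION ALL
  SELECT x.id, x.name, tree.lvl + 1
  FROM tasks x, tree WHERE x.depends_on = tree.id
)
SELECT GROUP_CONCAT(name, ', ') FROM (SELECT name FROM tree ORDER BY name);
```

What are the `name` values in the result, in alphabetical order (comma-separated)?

deploy, init, lint, package, parse

Base: id=5 (parse) at lvl 0.
Iteration 1: rows with depends_on in {5} -> lint (id 8, lvl 1), package (id 9, lvl 1).
Iteration 2: rows with depends_on in {8,9} -> init (id 11, lvl 2), deploy (id 15, lvl 2).
Iteration 3: no rows with depends_on in {11,15}; recursion stops.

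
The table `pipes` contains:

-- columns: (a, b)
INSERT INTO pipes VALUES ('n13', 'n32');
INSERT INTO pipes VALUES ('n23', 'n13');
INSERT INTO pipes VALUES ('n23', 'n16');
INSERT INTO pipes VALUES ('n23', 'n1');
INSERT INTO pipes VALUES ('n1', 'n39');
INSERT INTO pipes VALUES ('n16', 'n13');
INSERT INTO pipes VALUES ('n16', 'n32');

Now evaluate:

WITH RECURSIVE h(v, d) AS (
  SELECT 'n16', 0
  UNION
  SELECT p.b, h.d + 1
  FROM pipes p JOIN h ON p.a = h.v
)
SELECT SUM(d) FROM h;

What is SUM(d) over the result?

4

Base: (n16, d=0).
Iteration 1: edges from {n16} -> (n13, d=1), (n32, d=1).
Iteration 2: edges from {n13,n32} -> (n32, d=2).
Iteration 3: no outgoing edges from {n32}; recursion stops.
SUM(d) = 0 + 1 + 1 + 2 = 4.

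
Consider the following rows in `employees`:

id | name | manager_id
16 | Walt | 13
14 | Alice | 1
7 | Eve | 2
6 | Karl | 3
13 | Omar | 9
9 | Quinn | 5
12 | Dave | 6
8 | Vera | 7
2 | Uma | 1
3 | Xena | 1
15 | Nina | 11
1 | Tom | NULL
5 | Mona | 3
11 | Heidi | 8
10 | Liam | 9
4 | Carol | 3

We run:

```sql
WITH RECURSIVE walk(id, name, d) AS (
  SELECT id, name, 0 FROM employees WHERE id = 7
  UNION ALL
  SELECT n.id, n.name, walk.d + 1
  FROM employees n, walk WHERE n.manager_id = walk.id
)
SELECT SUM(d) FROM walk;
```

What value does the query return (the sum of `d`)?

Base: id=7 (Eve) at d 0.
Iteration 1: rows with manager_id in {7} -> Vera (id 8, d 1).
Iteration 2: rows with manager_id in {8} -> Heidi (id 11, d 2).
Iteration 3: rows with manager_id in {11} -> Nina (id 15, d 3).
Iteration 4: no rows with manager_id in {15}; recursion stops.
SUM(d) = 0 + 1 + 2 + 3 = 6.

6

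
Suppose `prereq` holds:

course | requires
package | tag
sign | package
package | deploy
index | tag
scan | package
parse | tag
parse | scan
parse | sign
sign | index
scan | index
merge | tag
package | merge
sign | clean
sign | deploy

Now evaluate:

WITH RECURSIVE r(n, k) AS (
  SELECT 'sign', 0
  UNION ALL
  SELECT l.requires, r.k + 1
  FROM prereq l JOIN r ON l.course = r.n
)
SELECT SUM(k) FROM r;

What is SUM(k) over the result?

Base: (sign, k=0).
Iteration 1: edges from {sign} -> (clean, k=1), (deploy, k=1), (index, k=1), (package, k=1).
Iteration 2: edges from {clean,deploy,index,package} -> (deploy, k=2), (merge, k=2), (tag, k=2) x2. [UNION ALL keeps all 4 new rows, including repeats]
Iteration 3: edges from {deploy,merge,tag} -> (tag, k=3).
Iteration 4: no outgoing edges from {tag}; recursion stops.
SUM(k) = 0 + 1 + 1 + 1 + 1 + 2 + 2 + 2 + 2 + 3 = 15.

15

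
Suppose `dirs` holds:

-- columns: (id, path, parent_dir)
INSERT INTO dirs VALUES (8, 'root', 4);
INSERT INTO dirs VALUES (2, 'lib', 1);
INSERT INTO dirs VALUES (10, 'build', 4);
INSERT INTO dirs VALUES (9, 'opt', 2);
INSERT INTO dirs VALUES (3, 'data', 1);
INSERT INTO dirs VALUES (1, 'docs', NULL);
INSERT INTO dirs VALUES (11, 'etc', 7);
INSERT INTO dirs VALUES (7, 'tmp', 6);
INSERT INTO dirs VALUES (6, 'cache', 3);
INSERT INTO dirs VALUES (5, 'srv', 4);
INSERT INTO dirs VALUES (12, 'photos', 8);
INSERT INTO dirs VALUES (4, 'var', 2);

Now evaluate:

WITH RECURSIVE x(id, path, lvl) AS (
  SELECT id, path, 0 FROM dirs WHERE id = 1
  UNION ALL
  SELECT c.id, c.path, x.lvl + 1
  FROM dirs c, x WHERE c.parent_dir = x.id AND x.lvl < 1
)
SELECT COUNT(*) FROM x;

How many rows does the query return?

3

Base: id=1 (docs) at lvl 0.
Iteration 1: rows with parent_dir in {1} -> lib (id 2, lvl 1), data (id 3, lvl 1).
Iteration 2: lvl < 1 fails for all current rows; recursion stops.
Total rows emitted: 3.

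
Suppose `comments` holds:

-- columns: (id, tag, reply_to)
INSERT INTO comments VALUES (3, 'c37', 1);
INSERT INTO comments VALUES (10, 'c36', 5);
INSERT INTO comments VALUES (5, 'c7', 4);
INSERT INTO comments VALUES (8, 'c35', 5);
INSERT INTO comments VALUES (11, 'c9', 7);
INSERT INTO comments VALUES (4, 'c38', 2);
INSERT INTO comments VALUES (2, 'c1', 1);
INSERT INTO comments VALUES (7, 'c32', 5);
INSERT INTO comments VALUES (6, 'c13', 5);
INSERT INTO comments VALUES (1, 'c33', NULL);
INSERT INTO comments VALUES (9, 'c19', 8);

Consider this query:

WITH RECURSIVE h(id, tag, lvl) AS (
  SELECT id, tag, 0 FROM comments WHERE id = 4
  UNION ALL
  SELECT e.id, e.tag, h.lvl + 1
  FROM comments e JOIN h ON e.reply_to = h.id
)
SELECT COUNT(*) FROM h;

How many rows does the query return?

Base: id=4 (c38) at lvl 0.
Iteration 1: rows with reply_to in {4} -> c7 (id 5, lvl 1).
Iteration 2: rows with reply_to in {5} -> c13 (id 6, lvl 2), c32 (id 7, lvl 2), c35 (id 8, lvl 2), c36 (id 10, lvl 2).
Iteration 3: rows with reply_to in {6,7,8,10} -> c19 (id 9, lvl 3), c9 (id 11, lvl 3).
Iteration 4: no rows with reply_to in {9,11}; recursion stops.
Total rows emitted: 8.

8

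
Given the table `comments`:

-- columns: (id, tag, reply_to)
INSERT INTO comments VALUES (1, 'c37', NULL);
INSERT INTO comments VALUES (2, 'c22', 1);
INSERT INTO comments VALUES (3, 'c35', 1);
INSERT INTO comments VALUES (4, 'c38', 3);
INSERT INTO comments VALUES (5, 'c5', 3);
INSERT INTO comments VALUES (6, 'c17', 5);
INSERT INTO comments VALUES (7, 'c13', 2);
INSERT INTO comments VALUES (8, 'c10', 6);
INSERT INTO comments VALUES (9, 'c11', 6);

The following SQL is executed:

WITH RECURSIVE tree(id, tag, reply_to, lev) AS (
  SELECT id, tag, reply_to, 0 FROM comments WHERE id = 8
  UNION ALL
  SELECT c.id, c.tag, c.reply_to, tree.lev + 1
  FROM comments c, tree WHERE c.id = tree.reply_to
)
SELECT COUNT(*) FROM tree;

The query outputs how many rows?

Base: id=8 (c10), reply_to=6, lev 0.
Iteration 1: join on id=6 -> c17 (id 6, reply_to=5, lev 1).
Iteration 2: join on id=5 -> c5 (id 5, reply_to=3, lev 2).
Iteration 3: join on id=3 -> c35 (id 3, reply_to=1, lev 3).
Iteration 4: join on id=1 -> c37 (id 1, reply_to=NULL, lev 4).
Iteration 5: reply_to is NULL; no match; recursion stops.
Total rows emitted: 5.

5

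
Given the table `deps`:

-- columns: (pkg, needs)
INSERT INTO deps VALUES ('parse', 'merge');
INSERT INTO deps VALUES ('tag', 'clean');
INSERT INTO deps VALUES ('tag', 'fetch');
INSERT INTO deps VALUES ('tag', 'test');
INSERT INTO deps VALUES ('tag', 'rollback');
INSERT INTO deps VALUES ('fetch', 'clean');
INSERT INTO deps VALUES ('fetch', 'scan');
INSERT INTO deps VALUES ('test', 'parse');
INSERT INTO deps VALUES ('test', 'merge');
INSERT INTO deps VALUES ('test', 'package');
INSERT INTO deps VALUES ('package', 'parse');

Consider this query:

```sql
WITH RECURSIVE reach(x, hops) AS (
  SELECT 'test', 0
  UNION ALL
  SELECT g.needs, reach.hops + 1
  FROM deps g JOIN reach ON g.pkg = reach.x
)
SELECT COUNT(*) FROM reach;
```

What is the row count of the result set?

7

Base: (test, hops=0).
Iteration 1: edges from {test} -> (merge, hops=1), (package, hops=1), (parse, hops=1).
Iteration 2: edges from {merge,package,parse} -> (merge, hops=2), (parse, hops=2).
Iteration 3: edges from {merge,parse} -> (merge, hops=3).
Iteration 4: no outgoing edges from {merge}; recursion stops.
Total rows emitted: 7.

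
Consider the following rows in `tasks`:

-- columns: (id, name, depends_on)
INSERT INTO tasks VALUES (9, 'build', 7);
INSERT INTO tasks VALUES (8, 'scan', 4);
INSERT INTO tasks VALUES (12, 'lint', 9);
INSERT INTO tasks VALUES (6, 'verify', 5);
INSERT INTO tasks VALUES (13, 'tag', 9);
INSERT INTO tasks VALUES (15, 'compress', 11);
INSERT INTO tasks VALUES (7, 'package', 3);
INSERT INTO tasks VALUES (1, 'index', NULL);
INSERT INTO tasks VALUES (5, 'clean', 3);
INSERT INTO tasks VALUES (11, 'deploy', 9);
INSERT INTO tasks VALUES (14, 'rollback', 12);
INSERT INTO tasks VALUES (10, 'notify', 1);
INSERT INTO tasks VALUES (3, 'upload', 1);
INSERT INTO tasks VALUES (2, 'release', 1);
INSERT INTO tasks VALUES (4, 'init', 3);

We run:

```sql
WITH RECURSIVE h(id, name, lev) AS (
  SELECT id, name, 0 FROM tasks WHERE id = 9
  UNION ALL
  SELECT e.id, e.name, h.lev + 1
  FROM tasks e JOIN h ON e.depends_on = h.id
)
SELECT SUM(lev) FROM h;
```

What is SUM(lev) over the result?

7

Base: id=9 (build) at lev 0.
Iteration 1: rows with depends_on in {9} -> deploy (id 11, lev 1), lint (id 12, lev 1), tag (id 13, lev 1).
Iteration 2: rows with depends_on in {11,12,13} -> rollback (id 14, lev 2), compress (id 15, lev 2).
Iteration 3: no rows with depends_on in {14,15}; recursion stops.
SUM(lev) = 0 + 1 + 1 + 1 + 2 + 2 = 7.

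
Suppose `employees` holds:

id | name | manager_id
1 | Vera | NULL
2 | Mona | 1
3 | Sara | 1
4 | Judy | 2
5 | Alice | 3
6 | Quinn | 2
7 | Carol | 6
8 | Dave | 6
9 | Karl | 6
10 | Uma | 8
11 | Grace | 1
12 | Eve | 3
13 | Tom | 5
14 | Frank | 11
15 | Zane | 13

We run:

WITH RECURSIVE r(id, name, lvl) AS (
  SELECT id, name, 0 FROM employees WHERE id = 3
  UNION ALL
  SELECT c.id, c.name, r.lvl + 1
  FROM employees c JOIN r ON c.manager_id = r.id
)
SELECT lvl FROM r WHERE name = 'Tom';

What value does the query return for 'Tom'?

Base: id=3 (Sara) at lvl 0.
Iteration 1: rows with manager_id in {3} -> Alice (id 5, lvl 1), Eve (id 12, lvl 1).
Iteration 2: rows with manager_id in {5,12} -> Tom (id 13, lvl 2).
Iteration 3: rows with manager_id in {13} -> Zane (id 15, lvl 3).
Iteration 4: no rows with manager_id in {15}; recursion stops.

2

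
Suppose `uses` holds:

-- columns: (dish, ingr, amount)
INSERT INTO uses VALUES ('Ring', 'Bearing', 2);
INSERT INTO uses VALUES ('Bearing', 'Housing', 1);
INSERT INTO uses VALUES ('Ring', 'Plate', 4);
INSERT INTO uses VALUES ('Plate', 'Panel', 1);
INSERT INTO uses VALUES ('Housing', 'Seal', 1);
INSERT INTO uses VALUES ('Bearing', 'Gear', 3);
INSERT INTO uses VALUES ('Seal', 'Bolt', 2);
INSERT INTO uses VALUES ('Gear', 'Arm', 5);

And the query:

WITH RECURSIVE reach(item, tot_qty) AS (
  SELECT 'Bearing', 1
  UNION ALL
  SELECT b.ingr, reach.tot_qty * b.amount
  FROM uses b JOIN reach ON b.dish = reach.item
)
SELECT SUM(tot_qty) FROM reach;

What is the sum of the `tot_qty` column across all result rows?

23

Base: (Bearing, tot_qty=1).
Iteration 1: components of {Bearing} -> Gear = 1*3 = 3, Housing = 1*1 = 1.
Iteration 2: components of {Gear,Housing} -> Arm = 3*5 = 15, Seal = 1*1 = 1.
Iteration 3: components of {Arm,Seal} -> Bolt = 1*2 = 2.
Iteration 4: no further components; recursion stops.
SUM(tot_qty) = 1 + 1 + 3 + 1 + 15 + 2 = 23.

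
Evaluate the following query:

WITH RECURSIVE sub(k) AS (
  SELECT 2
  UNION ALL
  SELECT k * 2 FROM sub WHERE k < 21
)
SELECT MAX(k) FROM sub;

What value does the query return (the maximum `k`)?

32

Base: k=2.
Iteration 1: 2 < 21 holds -> k = 2 * 2 = 4.
Iteration 2: 4 < 21 holds -> k = 4 * 2 = 8.
Iteration 3: 8 < 21 holds -> k = 8 * 2 = 16.
Iteration 4: 16 < 21 holds -> k = 16 * 2 = 32.
Iteration 5: 32 < 21 fails; recursion stops.
k values: 2, 4, 8, 16, 32; the maximum is 32.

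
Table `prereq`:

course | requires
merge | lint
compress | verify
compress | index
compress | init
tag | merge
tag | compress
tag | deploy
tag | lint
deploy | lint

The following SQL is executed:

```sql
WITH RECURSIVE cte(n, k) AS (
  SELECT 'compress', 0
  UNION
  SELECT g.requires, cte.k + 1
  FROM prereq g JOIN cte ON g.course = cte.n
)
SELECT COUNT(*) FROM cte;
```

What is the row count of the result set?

4

Base: (compress, k=0).
Iteration 1: edges from {compress} -> (index, k=1), (init, k=1), (verify, k=1).
Iteration 2: no outgoing edges from {index,init,verify}; recursion stops.
Total rows emitted: 4.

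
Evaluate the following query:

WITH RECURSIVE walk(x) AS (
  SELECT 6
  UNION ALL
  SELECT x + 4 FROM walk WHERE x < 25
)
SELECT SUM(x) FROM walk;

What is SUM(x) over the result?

96

Base: x=6.
Iteration 1: 6 < 25 holds -> x = 6 + 4 = 10.
Iteration 2: 10 < 25 holds -> x = 10 + 4 = 14.
Iteration 3: 14 < 25 holds -> x = 14 + 4 = 18.
Iteration 4: 18 < 25 holds -> x = 18 + 4 = 22.
Iteration 5: 22 < 25 holds -> x = 22 + 4 = 26.
Iteration 6: 26 < 25 fails; recursion stops.
SUM(x) = 6 + 10 + 14 + 18 + 22 + 26 = 96.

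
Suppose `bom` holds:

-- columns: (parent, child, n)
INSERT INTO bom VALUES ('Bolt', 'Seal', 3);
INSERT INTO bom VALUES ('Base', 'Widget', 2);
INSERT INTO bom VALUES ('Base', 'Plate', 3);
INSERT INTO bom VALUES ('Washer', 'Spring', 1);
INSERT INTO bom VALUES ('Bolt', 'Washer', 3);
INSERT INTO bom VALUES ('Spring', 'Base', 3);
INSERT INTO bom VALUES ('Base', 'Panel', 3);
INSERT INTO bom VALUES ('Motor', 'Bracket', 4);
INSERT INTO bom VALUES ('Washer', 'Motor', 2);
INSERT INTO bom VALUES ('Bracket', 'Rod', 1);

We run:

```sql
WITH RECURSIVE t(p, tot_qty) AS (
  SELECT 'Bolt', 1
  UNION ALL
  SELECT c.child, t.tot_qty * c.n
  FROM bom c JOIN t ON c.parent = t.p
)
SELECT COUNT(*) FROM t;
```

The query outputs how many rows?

Base: (Bolt, tot_qty=1).
Iteration 1: components of {Bolt} -> Seal = 1*3 = 3, Washer = 1*3 = 3.
Iteration 2: components of {Seal,Washer} -> Motor = 3*2 = 6, Spring = 3*1 = 3.
Iteration 3: components of {Motor,Spring} -> Base = 3*3 = 9, Bracket = 6*4 = 24.
Iteration 4: components of {Base,Bracket} -> Panel = 9*3 = 27, Plate = 9*3 = 27, Rod = 24*1 = 24, Widget = 9*2 = 18.
Iteration 5: no further components; recursion stops.
Total rows emitted: 11.

11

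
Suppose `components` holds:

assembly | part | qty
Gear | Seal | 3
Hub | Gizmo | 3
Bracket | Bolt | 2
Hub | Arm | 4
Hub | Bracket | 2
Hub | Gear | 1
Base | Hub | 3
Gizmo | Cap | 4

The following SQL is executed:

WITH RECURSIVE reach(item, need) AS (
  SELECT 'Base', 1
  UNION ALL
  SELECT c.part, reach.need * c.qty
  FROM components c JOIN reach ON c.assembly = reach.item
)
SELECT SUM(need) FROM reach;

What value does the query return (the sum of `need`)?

Base: (Base, need=1).
Iteration 1: components of {Base} -> Hub = 1*3 = 3.
Iteration 2: components of {Hub} -> Arm = 3*4 = 12, Bracket = 3*2 = 6, Gear = 3*1 = 3, Gizmo = 3*3 = 9.
Iteration 3: components of {Arm,Bracket,Gear,Gizmo} -> Bolt = 6*2 = 12, Cap = 9*4 = 36, Seal = 3*3 = 9.
Iteration 4: no further components; recursion stops.
SUM(need) = 1 + 3 + 9 + 3 + 6 + 12 + 36 + 9 + 12 = 91.

91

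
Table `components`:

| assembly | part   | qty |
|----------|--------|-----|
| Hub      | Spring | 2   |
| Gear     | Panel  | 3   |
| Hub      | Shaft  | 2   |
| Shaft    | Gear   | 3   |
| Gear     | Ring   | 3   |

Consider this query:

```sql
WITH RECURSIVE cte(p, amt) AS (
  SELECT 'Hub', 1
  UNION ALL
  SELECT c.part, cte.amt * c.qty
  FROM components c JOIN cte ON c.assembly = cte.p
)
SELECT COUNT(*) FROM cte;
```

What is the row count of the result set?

Base: (Hub, amt=1).
Iteration 1: components of {Hub} -> Shaft = 1*2 = 2, Spring = 1*2 = 2.
Iteration 2: components of {Shaft,Spring} -> Gear = 2*3 = 6.
Iteration 3: components of {Gear} -> Panel = 6*3 = 18, Ring = 6*3 = 18.
Iteration 4: no further components; recursion stops.
Total rows emitted: 6.

6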